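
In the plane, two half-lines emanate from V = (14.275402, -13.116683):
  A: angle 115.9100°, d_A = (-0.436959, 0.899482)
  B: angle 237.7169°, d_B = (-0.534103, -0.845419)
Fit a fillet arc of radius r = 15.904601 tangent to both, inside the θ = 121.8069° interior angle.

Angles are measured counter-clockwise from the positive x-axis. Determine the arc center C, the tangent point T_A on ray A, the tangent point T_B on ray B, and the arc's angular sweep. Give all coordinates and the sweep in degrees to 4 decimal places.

center=(-3.8981,-12.1049) T_A=(10.4078,-5.1553) T_B=(9.5480,-20.5996) sweep=58.1931

bisector direction at 176.8134° = (-0.998454,0.055587)
center distance |VC| = r/sin(θ/2) = 15.904601/sin(60.9034°) = 18.201618
C = V + |VC|·bis = (-3.8981,-12.1049)
T_A = V + ((C−V)·d_A)·d_A = V + 8.8511·d_A = (10.4078,-5.1553)
T_B = V + ((C−V)·d_B)·d_B = V + 8.8511·d_B = (9.5480,-20.5996)
sweep = 180° − θ = 58.1931°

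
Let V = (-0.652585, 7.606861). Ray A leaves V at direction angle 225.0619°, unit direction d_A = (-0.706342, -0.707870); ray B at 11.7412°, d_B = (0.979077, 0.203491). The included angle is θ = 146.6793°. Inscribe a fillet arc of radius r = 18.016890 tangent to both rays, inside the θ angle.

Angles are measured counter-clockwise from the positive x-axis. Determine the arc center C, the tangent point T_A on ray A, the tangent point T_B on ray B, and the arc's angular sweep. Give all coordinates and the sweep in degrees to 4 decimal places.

center=(8.2926,-8.9359) T_A=(-4.4610,3.7902) T_B=(4.6263,8.7040) sweep=33.3207

bisector direction at 298.4016° = (0.475648,-0.879636)
center distance |VC| = r/sin(θ/2) = 18.016890/sin(73.3397°) = 18.806360
C = V + |VC|·bis = (8.2926,-8.9359)
T_A = V + ((C−V)·d_A)·d_A = V + 5.3917·d_A = (-4.4610,3.7902)
T_B = V + ((C−V)·d_B)·d_B = V + 5.3917·d_B = (4.6263,8.7040)
sweep = 180° − θ = 33.3207°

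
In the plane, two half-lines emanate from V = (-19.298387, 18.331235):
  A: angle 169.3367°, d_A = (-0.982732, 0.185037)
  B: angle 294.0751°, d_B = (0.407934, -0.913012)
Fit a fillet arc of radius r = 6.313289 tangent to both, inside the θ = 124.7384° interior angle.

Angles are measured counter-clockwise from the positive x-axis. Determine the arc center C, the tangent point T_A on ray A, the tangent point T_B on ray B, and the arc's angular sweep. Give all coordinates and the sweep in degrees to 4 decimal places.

center=(-23.7143,12.7385) T_A=(-22.5461,18.9428) T_B=(-17.9502,15.3139) sweep=55.2616

bisector direction at 231.7059° = (-0.619698,-0.784840)
center distance |VC| = r/sin(θ/2) = 6.313289/sin(62.3692°) = 7.125975
C = V + |VC|·bis = (-23.7143,12.7385)
T_A = V + ((C−V)·d_A)·d_A = V + 3.3048·d_A = (-22.5461,18.9428)
T_B = V + ((C−V)·d_B)·d_B = V + 3.3048·d_B = (-17.9502,15.3139)
sweep = 180° − θ = 55.2616°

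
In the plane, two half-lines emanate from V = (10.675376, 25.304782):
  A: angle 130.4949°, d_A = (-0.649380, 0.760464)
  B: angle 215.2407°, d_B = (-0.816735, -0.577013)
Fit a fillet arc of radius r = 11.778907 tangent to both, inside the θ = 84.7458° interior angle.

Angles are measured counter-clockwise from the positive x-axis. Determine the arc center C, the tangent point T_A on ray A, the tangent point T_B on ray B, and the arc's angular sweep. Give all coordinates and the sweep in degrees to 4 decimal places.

center=(-6.6667,27.4748) T_A=(2.2907,35.1237) T_B=(0.1298,17.8545) sweep=95.2542

bisector direction at 172.8678° = (-0.992262,0.124159)
center distance |VC| = r/sin(θ/2) = 11.778907/sin(42.3729°) = 17.477341
C = V + |VC|·bis = (-6.6667,27.4748)
T_A = V + ((C−V)·d_A)·d_A = V + 12.9118·d_A = (2.2907,35.1237)
T_B = V + ((C−V)·d_B)·d_B = V + 12.9118·d_B = (0.1298,17.8545)
sweep = 180° − θ = 95.2542°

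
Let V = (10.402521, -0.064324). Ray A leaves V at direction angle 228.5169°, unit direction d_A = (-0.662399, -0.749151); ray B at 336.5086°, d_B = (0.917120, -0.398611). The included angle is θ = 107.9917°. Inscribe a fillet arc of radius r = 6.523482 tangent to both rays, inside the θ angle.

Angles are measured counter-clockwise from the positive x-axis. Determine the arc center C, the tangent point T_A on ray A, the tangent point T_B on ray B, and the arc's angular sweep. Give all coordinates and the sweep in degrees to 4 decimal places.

center=(12.1496,-7.9367) T_A=(7.2625,-3.6155) T_B=(14.7500,-1.9539) sweep=72.0083

bisector direction at 282.5127° = (0.216657,-0.976248)
center distance |VC| = r/sin(θ/2) = 6.523482/sin(53.9958°) = 8.063892
C = V + |VC|·bis = (12.1496,-7.9367)
T_A = V + ((C−V)·d_A)·d_A = V + 4.7403·d_A = (7.2625,-3.6155)
T_B = V + ((C−V)·d_B)·d_B = V + 4.7403·d_B = (14.7500,-1.9539)
sweep = 180° − θ = 72.0083°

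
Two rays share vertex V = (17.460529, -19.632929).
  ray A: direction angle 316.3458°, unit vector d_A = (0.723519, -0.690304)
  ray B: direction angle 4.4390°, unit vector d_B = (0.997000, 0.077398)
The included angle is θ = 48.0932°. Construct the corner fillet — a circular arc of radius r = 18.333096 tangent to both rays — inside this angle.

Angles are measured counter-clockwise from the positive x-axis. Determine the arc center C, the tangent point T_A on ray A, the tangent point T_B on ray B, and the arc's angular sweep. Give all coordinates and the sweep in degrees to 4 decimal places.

center=(59.8431,-34.7310) T_A=(47.1876,-47.9954) T_B=(58.4241,-16.4529) sweep=131.9068

bisector direction at 340.3924° = (0.942013,-0.335577)
center distance |VC| = r/sin(θ/2) = 18.333096/sin(24.0466°) = 44.991454
C = V + |VC|·bis = (59.8431,-34.7310)
T_A = V + ((C−V)·d_A)·d_A = V + 41.0868·d_A = (47.1876,-47.9954)
T_B = V + ((C−V)·d_B)·d_B = V + 41.0868·d_B = (58.4241,-16.4529)
sweep = 180° − θ = 131.9068°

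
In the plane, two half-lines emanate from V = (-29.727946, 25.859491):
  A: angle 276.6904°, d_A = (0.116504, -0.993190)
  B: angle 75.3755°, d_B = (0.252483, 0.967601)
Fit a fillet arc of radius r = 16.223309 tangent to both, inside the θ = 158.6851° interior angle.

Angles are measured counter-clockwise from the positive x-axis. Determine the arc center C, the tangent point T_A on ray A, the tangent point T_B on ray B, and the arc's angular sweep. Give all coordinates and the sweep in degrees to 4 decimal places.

bisector direction at 356.0330° = (0.997604,-0.069183)
center distance |VC| = r/sin(θ/2) = 16.223309/sin(79.3426°) = 16.508066
C = V + |VC|·bis = (-13.2594,24.7174)
T_A = V + ((C−V)·d_A)·d_A = V + 3.0529·d_A = (-29.3723,22.8273)
T_B = V + ((C−V)·d_B)·d_B = V + 3.0529·d_B = (-28.9571,28.8135)
sweep = 180° − θ = 21.3149°

center=(-13.2594,24.7174) T_A=(-29.3723,22.8273) T_B=(-28.9571,28.8135) sweep=21.3149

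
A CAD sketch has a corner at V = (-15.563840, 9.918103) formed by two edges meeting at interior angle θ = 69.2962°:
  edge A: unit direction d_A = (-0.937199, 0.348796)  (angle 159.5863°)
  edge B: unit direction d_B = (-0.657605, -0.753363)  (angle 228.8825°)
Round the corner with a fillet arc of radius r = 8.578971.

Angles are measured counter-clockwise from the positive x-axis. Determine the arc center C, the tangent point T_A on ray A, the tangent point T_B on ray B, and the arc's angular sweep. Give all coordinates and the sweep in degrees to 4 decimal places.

center=(-30.1902,6.2077) T_A=(-27.1979,14.2479) T_B=(-23.7271,0.5661) sweep=110.7038

bisector direction at 194.2344° = (-0.969298,-0.245889)
center distance |VC| = r/sin(θ/2) = 8.578971/sin(34.6481°) = 15.089621
C = V + |VC|·bis = (-30.1902,6.2077)
T_A = V + ((C−V)·d_A)·d_A = V + 12.4136·d_A = (-27.1979,14.2479)
T_B = V + ((C−V)·d_B)·d_B = V + 12.4136·d_B = (-23.7271,0.5661)
sweep = 180° − θ = 110.7038°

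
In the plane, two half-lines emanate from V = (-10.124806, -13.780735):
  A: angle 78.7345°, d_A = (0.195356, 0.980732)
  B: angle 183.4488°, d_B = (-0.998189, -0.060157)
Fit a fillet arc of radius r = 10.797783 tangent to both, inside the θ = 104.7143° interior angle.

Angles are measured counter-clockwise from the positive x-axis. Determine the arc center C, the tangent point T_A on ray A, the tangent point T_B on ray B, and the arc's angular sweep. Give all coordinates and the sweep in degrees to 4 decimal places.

center=(-19.0876,-3.5035) T_A=(-8.4978,-5.6129) T_B=(-18.4380,-14.2817) sweep=75.2857

bisector direction at 131.0916° = (-0.657265,0.753659)
center distance |VC| = r/sin(θ/2) = 10.797783/sin(52.3571°) = 13.636438
C = V + |VC|·bis = (-19.0876,-3.5035)
T_A = V + ((C−V)·d_A)·d_A = V + 8.3283·d_A = (-8.4978,-5.6129)
T_B = V + ((C−V)·d_B)·d_B = V + 8.3283·d_B = (-18.4380,-14.2817)
sweep = 180° − θ = 75.2857°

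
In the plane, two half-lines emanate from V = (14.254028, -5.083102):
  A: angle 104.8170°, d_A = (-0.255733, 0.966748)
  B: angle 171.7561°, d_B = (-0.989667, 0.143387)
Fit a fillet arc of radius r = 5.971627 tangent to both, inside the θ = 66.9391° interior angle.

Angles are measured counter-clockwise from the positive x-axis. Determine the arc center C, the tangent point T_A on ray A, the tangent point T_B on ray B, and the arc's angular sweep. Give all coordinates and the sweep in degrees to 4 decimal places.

bisector direction at 138.2866° = (-0.746482,0.665406)
center distance |VC| = r/sin(θ/2) = 5.971627/sin(33.4695°) = 10.828096
C = V + |VC|·bis = (6.1710,2.1220)
T_A = V + ((C−V)·d_A)·d_A = V + 9.0326·d_A = (11.9441,3.6491)
T_B = V + ((C−V)·d_B)·d_B = V + 9.0326·d_B = (5.3148,-3.7879)
sweep = 180° − θ = 113.0609°

center=(6.1710,2.1220) T_A=(11.9441,3.6491) T_B=(5.3148,-3.7879) sweep=113.0609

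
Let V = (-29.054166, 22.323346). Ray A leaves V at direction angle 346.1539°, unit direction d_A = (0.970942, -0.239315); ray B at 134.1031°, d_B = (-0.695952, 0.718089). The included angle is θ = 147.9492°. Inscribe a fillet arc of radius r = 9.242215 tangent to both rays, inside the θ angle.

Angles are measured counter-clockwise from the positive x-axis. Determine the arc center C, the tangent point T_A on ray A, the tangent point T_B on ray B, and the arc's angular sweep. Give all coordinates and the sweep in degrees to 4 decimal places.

center=(-24.2649,30.6617) T_A=(-26.4767,21.6881) T_B=(-30.9016,24.2296) sweep=32.0508

bisector direction at 60.1285° = (0.498056,0.867145)
center distance |VC| = r/sin(θ/2) = 9.242215/sin(73.9746°) = 9.615894
C = V + |VC|·bis = (-24.2649,30.6617)
T_A = V + ((C−V)·d_A)·d_A = V + 2.6546·d_A = (-26.4767,21.6881)
T_B = V + ((C−V)·d_B)·d_B = V + 2.6546·d_B = (-30.9016,24.2296)
sweep = 180° − θ = 32.0508°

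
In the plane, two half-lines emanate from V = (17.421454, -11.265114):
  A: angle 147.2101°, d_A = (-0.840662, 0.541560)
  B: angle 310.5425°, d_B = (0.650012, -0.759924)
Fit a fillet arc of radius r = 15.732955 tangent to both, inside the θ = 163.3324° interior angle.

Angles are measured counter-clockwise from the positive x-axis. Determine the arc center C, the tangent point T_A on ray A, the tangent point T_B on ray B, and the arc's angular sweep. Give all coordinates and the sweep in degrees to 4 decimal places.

center=(6.9637,-23.2431) T_A=(15.4840,-10.0170) T_B=(18.9195,-13.0165) sweep=16.6676

bisector direction at 228.8763° = (-0.657687,-0.753291)
center distance |VC| = r/sin(θ/2) = 15.732955/sin(81.6662°) = 15.900861
C = V + |VC|·bis = (6.9637,-23.2431)
T_A = V + ((C−V)·d_A)·d_A = V + 2.3047·d_A = (15.4840,-10.0170)
T_B = V + ((C−V)·d_B)·d_B = V + 2.3047·d_B = (18.9195,-13.0165)
sweep = 180° − θ = 16.6676°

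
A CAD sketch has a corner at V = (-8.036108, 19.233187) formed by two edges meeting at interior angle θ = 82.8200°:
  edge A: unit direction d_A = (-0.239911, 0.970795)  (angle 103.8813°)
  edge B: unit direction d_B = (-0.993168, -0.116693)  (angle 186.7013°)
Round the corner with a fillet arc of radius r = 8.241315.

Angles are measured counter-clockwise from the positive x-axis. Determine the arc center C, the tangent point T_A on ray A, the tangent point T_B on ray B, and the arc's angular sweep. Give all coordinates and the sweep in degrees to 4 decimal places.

bisector direction at 145.2913° = (-0.822058,0.569404)
center distance |VC| = r/sin(θ/2) = 8.241315/sin(41.4100°) = 12.459604
C = V + |VC|·bis = (-18.2786,26.3277)
T_A = V + ((C−V)·d_A)·d_A = V + 9.3446·d_A = (-10.2780,28.3049)
T_B = V + ((C−V)·d_B)·d_B = V + 9.3446·d_B = (-17.3169,18.1427)
sweep = 180° − θ = 97.1800°

center=(-18.2786,26.3277) T_A=(-10.2780,28.3049) T_B=(-17.3169,18.1427) sweep=97.1800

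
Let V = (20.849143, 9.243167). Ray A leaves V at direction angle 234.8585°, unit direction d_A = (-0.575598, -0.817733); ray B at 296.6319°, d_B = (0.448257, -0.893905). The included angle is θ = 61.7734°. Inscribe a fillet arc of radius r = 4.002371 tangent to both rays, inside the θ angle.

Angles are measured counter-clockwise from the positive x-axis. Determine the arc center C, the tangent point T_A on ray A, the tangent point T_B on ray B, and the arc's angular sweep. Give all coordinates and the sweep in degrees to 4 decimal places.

center=(20.2707,1.4680) T_A=(16.9978,3.7717) T_B=(23.8484,3.2621) sweep=118.2266

bisector direction at 265.7452° = (-0.074192,-0.997244)
center distance |VC| = r/sin(θ/2) = 4.002371/sin(30.8867°) = 7.796694
C = V + |VC|·bis = (20.2707,1.4680)
T_A = V + ((C−V)·d_A)·d_A = V + 6.6910·d_A = (16.9978,3.7717)
T_B = V + ((C−V)·d_B)·d_B = V + 6.6910·d_B = (23.8484,3.2621)
sweep = 180° − θ = 118.2266°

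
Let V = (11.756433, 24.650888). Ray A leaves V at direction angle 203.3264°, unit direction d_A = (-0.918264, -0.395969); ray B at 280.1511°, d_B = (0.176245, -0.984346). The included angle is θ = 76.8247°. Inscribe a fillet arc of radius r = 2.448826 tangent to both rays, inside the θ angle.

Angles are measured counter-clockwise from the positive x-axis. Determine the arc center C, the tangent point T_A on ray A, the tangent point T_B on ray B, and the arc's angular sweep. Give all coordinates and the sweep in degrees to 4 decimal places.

center=(9.8902,21.1794) T_A=(8.9206,23.4280) T_B=(12.3007,21.6109) sweep=103.1753

bisector direction at 241.7388° = (-0.473493,-0.880798)
center distance |VC| = r/sin(θ/2) = 2.448826/sin(38.4124°) = 3.941349
C = V + |VC|·bis = (9.8902,21.1794)
T_A = V + ((C−V)·d_A)·d_A = V + 3.0883·d_A = (8.9206,23.4280)
T_B = V + ((C−V)·d_B)·d_B = V + 3.0883·d_B = (12.3007,21.6109)
sweep = 180° − θ = 103.1753°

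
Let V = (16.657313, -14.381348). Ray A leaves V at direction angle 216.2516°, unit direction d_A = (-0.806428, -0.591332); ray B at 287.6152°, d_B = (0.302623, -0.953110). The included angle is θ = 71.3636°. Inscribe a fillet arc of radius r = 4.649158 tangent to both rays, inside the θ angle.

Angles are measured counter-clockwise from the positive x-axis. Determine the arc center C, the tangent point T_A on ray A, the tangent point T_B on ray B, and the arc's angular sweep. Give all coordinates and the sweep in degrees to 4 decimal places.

bisector direction at 251.9334° = (-0.310122,-0.950697)
center distance |VC| = r/sin(θ/2) = 4.649158/sin(35.6818°) = 7.970670
C = V + |VC|·bis = (14.1854,-21.9590)
T_A = V + ((C−V)·d_A)·d_A = V + 6.4743·d_A = (11.4362,-18.2098)
T_B = V + ((C−V)·d_B)·d_B = V + 6.4743·d_B = (18.6166,-20.5521)
sweep = 180° − θ = 108.6364°

center=(14.1854,-21.9590) T_A=(11.4362,-18.2098) T_B=(18.6166,-20.5521) sweep=108.6364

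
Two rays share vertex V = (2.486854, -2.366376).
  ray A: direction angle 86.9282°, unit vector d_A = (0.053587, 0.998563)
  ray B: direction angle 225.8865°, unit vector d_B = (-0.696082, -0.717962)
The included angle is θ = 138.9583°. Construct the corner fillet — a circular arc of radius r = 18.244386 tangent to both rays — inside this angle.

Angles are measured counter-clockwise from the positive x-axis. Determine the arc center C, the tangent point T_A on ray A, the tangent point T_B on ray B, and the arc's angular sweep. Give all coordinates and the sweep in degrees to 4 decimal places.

bisector direction at 156.4074° = (-0.916414,0.400231)
center distance |VC| = r/sin(θ/2) = 18.244386/sin(69.4792°) = 19.480529
C = V + |VC|·bis = (-15.3654,5.4303)
T_A = V + ((C−V)·d_A)·d_A = V + 6.8289·d_A = (2.8528,4.4527)
T_B = V + ((C−V)·d_B)·d_B = V + 6.8289·d_B = (-2.2666,-7.2692)
sweep = 180° − θ = 41.0417°

center=(-15.3654,5.4303) T_A=(2.8528,4.4527) T_B=(-2.2666,-7.2692) sweep=41.0417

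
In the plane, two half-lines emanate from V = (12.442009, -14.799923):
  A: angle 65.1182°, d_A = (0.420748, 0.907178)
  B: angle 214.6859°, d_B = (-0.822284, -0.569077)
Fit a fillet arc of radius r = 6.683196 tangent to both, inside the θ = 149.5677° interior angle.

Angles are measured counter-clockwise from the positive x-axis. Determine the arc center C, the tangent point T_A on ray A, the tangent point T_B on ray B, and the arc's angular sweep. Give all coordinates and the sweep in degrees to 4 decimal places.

center=(7.1440,-10.3389) T_A=(13.2068,-13.1508) T_B=(10.9473,-15.8344) sweep=30.4323

bisector direction at 139.9021° = (-0.764944,0.644096)
center distance |VC| = r/sin(θ/2) = 6.683196/sin(74.7839°) = 6.926004
C = V + |VC|·bis = (7.1440,-10.3389)
T_A = V + ((C−V)·d_A)·d_A = V + 1.8178·d_A = (13.2068,-13.1508)
T_B = V + ((C−V)·d_B)·d_B = V + 1.8178·d_B = (10.9473,-15.8344)
sweep = 180° − θ = 30.4323°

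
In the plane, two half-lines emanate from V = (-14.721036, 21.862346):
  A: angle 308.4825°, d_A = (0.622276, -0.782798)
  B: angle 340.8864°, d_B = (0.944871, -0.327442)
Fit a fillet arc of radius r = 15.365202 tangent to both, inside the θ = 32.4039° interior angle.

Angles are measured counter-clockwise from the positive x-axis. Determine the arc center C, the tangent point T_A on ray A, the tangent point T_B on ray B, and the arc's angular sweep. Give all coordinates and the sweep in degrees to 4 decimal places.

center=(30.2132,-9.9711) T_A=(18.1853,-19.5325) T_B=(35.2444,4.5470) sweep=147.5961

bisector direction at 324.6844° = (0.815981,-0.578079)
center distance |VC| = r/sin(θ/2) = 15.365202/sin(16.2020°) = 55.067713
C = V + |VC|·bis = (30.2132,-9.9711)
T_A = V + ((C−V)·d_A)·d_A = V + 52.8807·d_A = (18.1853,-19.5325)
T_B = V + ((C−V)·d_B)·d_B = V + 52.8807·d_B = (35.2444,4.5470)
sweep = 180° − θ = 147.5961°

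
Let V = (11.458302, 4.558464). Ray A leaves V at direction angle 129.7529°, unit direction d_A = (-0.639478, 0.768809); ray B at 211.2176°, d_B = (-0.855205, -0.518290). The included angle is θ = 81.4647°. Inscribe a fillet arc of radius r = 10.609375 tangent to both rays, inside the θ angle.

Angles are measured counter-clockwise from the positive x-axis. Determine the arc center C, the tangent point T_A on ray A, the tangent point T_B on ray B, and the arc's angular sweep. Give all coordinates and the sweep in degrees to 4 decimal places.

bisector direction at 170.4853° = (-0.986243,0.165302)
center distance |VC| = r/sin(θ/2) = 10.609375/sin(40.7323°) = 16.258922
C = V + |VC|·bis = (-4.5769,7.2461)
T_A = V + ((C−V)·d_A)·d_A = V + 12.3205·d_A = (3.5796,14.0305)
T_B = V + ((C−V)·d_B)·d_B = V + 12.3205·d_B = (0.9218,-1.8271)
sweep = 180° − θ = 98.5353°

center=(-4.5769,7.2461) T_A=(3.5796,14.0305) T_B=(0.9218,-1.8271) sweep=98.5353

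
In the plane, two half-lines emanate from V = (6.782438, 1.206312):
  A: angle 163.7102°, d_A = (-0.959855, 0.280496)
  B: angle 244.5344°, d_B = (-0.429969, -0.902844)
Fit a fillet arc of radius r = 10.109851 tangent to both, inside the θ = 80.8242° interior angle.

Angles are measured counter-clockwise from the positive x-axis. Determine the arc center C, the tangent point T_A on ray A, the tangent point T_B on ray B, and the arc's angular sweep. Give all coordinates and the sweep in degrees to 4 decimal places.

bisector direction at 204.1223° = (-0.912675,-0.408686)
center distance |VC| = r/sin(θ/2) = 10.109851/sin(40.4121°) = 15.594866
C = V + |VC|·bis = (-7.4506,-5.1671)
T_A = V + ((C−V)·d_A)·d_A = V + 11.8740·d_A = (-4.6148,4.5369)
T_B = V + ((C−V)·d_B)·d_B = V + 11.8740·d_B = (1.6770,-9.5140)
sweep = 180° − θ = 99.1758°

center=(-7.4506,-5.1671) T_A=(-4.6148,4.5369) T_B=(1.6770,-9.5140) sweep=99.1758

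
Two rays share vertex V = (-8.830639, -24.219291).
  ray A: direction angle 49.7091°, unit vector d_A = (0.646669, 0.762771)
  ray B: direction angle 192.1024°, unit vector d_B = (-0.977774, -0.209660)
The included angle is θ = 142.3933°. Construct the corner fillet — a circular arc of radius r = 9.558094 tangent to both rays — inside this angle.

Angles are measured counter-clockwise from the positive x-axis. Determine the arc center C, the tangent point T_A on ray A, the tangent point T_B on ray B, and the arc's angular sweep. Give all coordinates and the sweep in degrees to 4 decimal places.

center=(-14.0167,-15.5560) T_A=(-6.7261,-21.7369) T_B=(-12.0128,-24.9016) sweep=37.6067

bisector direction at 120.9057° = (-0.513627,0.858013)
center distance |VC| = r/sin(θ/2) = 9.558094/sin(71.1967°) = 10.096965
C = V + |VC|·bis = (-14.0167,-15.5560)
T_A = V + ((C−V)·d_A)·d_A = V + 3.2545·d_A = (-6.7261,-21.7369)
T_B = V + ((C−V)·d_B)·d_B = V + 3.2545·d_B = (-12.0128,-24.9016)
sweep = 180° − θ = 37.6067°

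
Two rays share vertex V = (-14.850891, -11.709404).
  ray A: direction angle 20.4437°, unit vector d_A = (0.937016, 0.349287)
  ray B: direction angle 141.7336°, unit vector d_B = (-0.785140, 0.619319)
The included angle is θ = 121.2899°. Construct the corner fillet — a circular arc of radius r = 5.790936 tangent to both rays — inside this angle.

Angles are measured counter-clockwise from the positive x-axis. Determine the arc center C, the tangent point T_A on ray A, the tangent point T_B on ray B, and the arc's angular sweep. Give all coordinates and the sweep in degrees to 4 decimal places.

bisector direction at 81.0887° = (0.154906,0.987929)
center distance |VC| = r/sin(θ/2) = 5.790936/sin(60.6450°) = 6.644040
C = V + |VC|·bis = (-13.8217,-5.1456)
T_A = V + ((C−V)·d_A)·d_A = V + 3.2570·d_A = (-11.7990,-10.5718)
T_B = V + ((C−V)·d_B)·d_B = V + 3.2570·d_B = (-17.4081,-9.6923)
sweep = 180° − θ = 58.7101°

center=(-13.8217,-5.1456) T_A=(-11.7990,-10.5718) T_B=(-17.4081,-9.6923) sweep=58.7101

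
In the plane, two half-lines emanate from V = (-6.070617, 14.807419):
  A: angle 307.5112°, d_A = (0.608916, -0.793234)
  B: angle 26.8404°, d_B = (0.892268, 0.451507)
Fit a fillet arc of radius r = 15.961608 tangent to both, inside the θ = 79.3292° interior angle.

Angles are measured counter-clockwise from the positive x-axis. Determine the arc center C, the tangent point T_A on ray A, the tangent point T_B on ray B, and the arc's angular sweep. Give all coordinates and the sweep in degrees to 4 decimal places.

bisector direction at 347.1758° = (0.975056,-0.221960)
center distance |VC| = r/sin(θ/2) = 15.961608/sin(39.6646°) = 25.006737
C = V + |VC|·bis = (18.3123,9.2569)
T_A = V + ((C−V)·d_A)·d_A = V + 19.2500·d_A = (5.6510,-0.4624)
T_B = V + ((C−V)·d_B)·d_B = V + 19.2500·d_B = (11.1056,23.4989)
sweep = 180° − θ = 100.6708°

center=(18.3123,9.2569) T_A=(5.6510,-0.4624) T_B=(11.1056,23.4989) sweep=100.6708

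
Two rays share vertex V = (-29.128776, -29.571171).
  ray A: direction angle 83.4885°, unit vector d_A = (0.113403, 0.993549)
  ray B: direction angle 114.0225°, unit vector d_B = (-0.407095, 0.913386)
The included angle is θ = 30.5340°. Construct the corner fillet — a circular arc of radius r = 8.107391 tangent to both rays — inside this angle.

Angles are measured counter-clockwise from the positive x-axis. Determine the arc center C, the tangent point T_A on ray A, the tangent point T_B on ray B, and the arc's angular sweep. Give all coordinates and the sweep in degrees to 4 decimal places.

center=(-33.8155,0.8595) T_A=(-25.7604,-0.0599) T_B=(-41.2207,-2.4410) sweep=149.4660

bisector direction at 98.7555° = (-0.152218,0.988347)
center distance |VC| = r/sin(θ/2) = 8.107391/sin(15.2670°) = 30.789417
C = V + |VC|·bis = (-33.8155,0.8595)
T_A = V + ((C−V)·d_A)·d_A = V + 29.7028·d_A = (-25.7604,-0.0599)
T_B = V + ((C−V)·d_B)·d_B = V + 29.7028·d_B = (-41.2207,-2.4410)
sweep = 180° − θ = 149.4660°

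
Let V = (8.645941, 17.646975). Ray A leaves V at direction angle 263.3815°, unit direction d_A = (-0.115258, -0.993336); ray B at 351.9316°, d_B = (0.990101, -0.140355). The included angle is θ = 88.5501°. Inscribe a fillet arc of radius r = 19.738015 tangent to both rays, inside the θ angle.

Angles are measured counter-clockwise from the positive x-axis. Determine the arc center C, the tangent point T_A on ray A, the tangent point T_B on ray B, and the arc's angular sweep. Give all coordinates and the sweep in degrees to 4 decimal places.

center=(25.9191,-4.7370) T_A=(6.3127,-2.4620) T_B=(28.6895,14.8056) sweep=91.4499

bisector direction at 307.6566° = (0.610927,-0.791687)
center distance |VC| = r/sin(θ/2) = 19.738015/sin(44.2751°) = 28.273763
C = V + |VC|·bis = (25.9191,-4.7370)
T_A = V + ((C−V)·d_A)·d_A = V + 20.2439·d_A = (6.3127,-2.4620)
T_B = V + ((C−V)·d_B)·d_B = V + 20.2439·d_B = (28.6895,14.8056)
sweep = 180° − θ = 91.4499°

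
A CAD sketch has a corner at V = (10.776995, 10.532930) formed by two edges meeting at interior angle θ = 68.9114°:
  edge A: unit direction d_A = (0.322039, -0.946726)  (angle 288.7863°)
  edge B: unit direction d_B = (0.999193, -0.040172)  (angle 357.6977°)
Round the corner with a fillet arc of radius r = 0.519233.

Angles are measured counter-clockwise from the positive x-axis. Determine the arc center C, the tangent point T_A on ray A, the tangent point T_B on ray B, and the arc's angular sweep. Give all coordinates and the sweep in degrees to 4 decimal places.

center=(11.5123,9.9837) T_A=(11.0207,9.8165) T_B=(11.5331,10.5025) sweep=111.0886

bisector direction at 323.2420° = (0.801170,-0.598436)
center distance |VC| = r/sin(θ/2) = 0.519233/sin(34.4557°) = 0.917748
C = V + |VC|·bis = (11.5123,9.9837)
T_A = V + ((C−V)·d_A)·d_A = V + 0.7567·d_A = (11.0207,9.8165)
T_B = V + ((C−V)·d_B)·d_B = V + 0.7567·d_B = (11.5331,10.5025)
sweep = 180° − θ = 111.0886°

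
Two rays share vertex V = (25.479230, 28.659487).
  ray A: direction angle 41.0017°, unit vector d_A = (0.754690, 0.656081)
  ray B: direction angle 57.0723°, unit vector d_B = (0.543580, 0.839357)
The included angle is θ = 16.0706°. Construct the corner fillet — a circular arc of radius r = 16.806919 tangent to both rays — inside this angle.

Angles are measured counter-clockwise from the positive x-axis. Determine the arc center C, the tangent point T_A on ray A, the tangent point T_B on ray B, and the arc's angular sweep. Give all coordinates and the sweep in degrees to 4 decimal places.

bisector direction at 49.0370° = (0.655572,0.755133)
center distance |VC| = r/sin(θ/2) = 16.806919/sin(8.0353°) = 120.235632
C = V + |VC|·bis = (104.3023,119.4534)
T_A = V + ((C−V)·d_A)·d_A = V + 119.0552·d_A = (115.3290,106.7694)
T_B = V + ((C−V)·d_B)·d_B = V + 119.0552·d_B = (90.1953,128.5893)
sweep = 180° − θ = 163.9294°

center=(104.3023,119.4534) T_A=(115.3290,106.7694) T_B=(90.1953,128.5893) sweep=163.9294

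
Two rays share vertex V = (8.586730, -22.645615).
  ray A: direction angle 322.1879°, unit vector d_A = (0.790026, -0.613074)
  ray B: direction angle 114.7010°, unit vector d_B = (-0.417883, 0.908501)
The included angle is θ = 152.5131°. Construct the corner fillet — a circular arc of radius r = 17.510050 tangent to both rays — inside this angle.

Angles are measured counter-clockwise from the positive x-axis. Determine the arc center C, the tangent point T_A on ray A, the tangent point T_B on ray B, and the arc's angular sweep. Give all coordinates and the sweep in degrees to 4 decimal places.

bisector direction at 38.4444° = (0.783211,0.621756)
center distance |VC| = r/sin(θ/2) = 17.510050/sin(76.2566°) = 18.026153
C = V + |VC|·bis = (22.7050,-11.4378)
T_A = V + ((C−V)·d_A)·d_A = V + 4.2826·d_A = (11.9701,-25.2711)
T_B = V + ((C−V)·d_B)·d_B = V + 4.2826·d_B = (6.7971,-18.7549)
sweep = 180° − θ = 27.4869°

center=(22.7050,-11.4378) T_A=(11.9701,-25.2711) T_B=(6.7971,-18.7549) sweep=27.4869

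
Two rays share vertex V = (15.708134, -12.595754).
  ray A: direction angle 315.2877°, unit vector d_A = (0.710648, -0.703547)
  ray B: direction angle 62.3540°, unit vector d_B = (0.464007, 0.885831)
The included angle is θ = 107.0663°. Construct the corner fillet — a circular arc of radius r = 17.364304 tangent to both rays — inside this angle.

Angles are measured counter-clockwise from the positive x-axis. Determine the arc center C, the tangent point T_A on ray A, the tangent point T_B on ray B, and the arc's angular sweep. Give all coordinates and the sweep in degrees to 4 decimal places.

center=(37.0448,-9.2847) T_A=(24.8281,-21.6246) T_B=(21.6629,-1.2276) sweep=72.9337

bisector direction at 8.8209° = (0.988173,0.153345)
center distance |VC| = r/sin(θ/2) = 17.364304/sin(53.5331°) = 21.591998
C = V + |VC|·bis = (37.0448,-9.2847)
T_A = V + ((C−V)·d_A)·d_A = V + 12.8334·d_A = (24.8281,-21.6246)
T_B = V + ((C−V)·d_B)·d_B = V + 12.8334·d_B = (21.6629,-1.2276)
sweep = 180° − θ = 72.9337°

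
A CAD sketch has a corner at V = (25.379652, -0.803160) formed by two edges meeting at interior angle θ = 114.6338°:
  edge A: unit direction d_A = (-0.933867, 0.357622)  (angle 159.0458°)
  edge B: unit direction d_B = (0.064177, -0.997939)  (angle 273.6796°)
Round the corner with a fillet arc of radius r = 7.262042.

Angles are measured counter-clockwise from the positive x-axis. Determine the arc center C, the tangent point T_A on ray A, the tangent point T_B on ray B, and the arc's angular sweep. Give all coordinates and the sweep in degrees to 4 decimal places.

bisector direction at 216.3627° = (-0.805280,-0.592895)
center distance |VC| = r/sin(θ/2) = 7.262042/sin(57.3169°) = 8.628134
C = V + |VC|·bis = (18.4316,-5.9187)
T_A = V + ((C−V)·d_A)·d_A = V + 4.6591·d_A = (21.0287,0.8630)
T_B = V + ((C−V)·d_B)·d_B = V + 4.6591·d_B = (25.6787,-5.4527)
sweep = 180° − θ = 65.3662°

center=(18.4316,-5.9187) T_A=(21.0287,0.8630) T_B=(25.6787,-5.4527) sweep=65.3662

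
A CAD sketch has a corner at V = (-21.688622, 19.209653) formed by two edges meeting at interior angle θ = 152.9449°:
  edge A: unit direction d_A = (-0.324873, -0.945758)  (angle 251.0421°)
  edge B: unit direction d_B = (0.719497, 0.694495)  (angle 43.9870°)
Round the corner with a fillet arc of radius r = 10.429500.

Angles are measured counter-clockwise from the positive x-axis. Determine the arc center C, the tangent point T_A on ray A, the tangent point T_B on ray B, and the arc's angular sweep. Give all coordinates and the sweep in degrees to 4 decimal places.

center=(-12.6400,13.4483) T_A=(-22.5038,16.8366) T_B=(-19.8833,20.9523) sweep=27.0551

bisector direction at 327.5145° = (0.843528,-0.537085)
center distance |VC| = r/sin(θ/2) = 10.429500/sin(76.4724°) = 10.727096
C = V + |VC|·bis = (-12.6400,13.4483)
T_A = V + ((C−V)·d_A)·d_A = V + 2.5092·d_A = (-22.5038,16.8366)
T_B = V + ((C−V)·d_B)·d_B = V + 2.5092·d_B = (-19.8833,20.9523)
sweep = 180° − θ = 27.0551°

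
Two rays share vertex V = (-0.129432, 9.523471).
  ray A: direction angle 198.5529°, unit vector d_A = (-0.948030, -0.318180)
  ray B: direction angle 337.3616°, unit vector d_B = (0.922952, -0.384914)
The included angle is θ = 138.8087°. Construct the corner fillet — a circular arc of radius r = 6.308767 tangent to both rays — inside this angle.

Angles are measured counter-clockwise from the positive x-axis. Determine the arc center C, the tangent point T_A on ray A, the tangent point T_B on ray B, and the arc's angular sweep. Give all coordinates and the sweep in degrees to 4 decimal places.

bisector direction at 267.9572° = (-0.035645,-0.999365)
center distance |VC| = r/sin(θ/2) = 6.308767/sin(69.4043°) = 6.739515
C = V + |VC|·bis = (-0.3697,2.7882)
T_A = V + ((C−V)·d_A)·d_A = V + 2.3708·d_A = (-2.3770,8.7691)
T_B = V + ((C−V)·d_B)·d_B = V + 2.3708·d_B = (2.0587,8.6109)
sweep = 180° − θ = 41.1913°

center=(-0.3697,2.7882) T_A=(-2.3770,8.7691) T_B=(2.0587,8.6109) sweep=41.1913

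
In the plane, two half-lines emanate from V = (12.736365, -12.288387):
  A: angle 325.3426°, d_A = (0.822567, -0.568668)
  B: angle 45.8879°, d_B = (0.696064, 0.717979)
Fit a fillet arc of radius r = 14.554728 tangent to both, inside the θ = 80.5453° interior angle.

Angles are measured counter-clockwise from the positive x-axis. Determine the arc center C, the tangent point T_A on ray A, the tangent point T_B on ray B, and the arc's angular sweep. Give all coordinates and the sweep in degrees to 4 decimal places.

center=(35.1440,-10.0853) T_A=(26.8672,-22.0575) T_B=(24.6940,0.0458) sweep=99.4547

bisector direction at 5.6153° = (0.995201,0.097848)
center distance |VC| = r/sin(θ/2) = 14.554728/sin(40.2726°) = 22.515703
C = V + |VC|·bis = (35.1440,-10.0853)
T_A = V + ((C−V)·d_A)·d_A = V + 17.1790·d_A = (26.8672,-22.0575)
T_B = V + ((C−V)·d_B)·d_B = V + 17.1790·d_B = (24.6940,0.0458)
sweep = 180° − θ = 99.4547°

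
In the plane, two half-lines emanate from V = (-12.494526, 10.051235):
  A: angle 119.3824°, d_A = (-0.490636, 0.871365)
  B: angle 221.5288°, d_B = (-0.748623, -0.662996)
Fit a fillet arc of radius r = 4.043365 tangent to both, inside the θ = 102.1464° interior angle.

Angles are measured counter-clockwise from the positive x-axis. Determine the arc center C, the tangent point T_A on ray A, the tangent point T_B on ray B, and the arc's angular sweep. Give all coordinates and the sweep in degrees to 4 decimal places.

bisector direction at 170.4556° = (-0.986157,0.165812)
center distance |VC| = r/sin(θ/2) = 4.043365/sin(51.0732°) = 5.197466
C = V + |VC|·bis = (-17.6200,10.9130)
T_A = V + ((C−V)·d_A)·d_A = V + 3.2657·d_A = (-14.0968,12.8969)
T_B = V + ((C−V)·d_B)·d_B = V + 3.2657·d_B = (-14.9393,7.8861)
sweep = 180° − θ = 77.8536°

center=(-17.6200,10.9130) T_A=(-14.0968,12.8969) T_B=(-14.9393,7.8861) sweep=77.8536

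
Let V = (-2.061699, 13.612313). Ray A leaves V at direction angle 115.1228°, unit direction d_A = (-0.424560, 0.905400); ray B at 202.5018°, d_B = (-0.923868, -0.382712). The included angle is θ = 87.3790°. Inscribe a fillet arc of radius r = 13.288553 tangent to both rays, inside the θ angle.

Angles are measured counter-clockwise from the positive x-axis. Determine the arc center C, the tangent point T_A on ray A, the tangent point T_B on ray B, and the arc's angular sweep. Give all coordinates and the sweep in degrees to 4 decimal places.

bisector direction at 158.8123° = (-0.932401,0.361424)
center distance |VC| = r/sin(θ/2) = 13.288553/sin(43.6895°) = 19.237864
C = V + |VC|·bis = (-19.9991,20.5653)
T_A = V + ((C−V)·d_A)·d_A = V + 13.9108·d_A = (-7.9677,26.2071)
T_B = V + ((C−V)·d_B)·d_B = V + 13.9108·d_B = (-14.9134,8.2885)
sweep = 180° − θ = 92.6210°

center=(-19.9991,20.5653) T_A=(-7.9677,26.2071) T_B=(-14.9134,8.2885) sweep=92.6210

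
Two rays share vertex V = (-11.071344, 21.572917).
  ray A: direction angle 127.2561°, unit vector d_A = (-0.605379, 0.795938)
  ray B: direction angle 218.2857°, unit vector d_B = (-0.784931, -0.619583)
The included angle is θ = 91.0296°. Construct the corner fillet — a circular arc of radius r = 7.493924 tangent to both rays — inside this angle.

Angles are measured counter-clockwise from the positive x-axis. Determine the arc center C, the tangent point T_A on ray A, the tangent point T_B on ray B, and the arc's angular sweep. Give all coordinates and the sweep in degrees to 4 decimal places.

bisector direction at 172.7709° = (-0.992051,0.125837)
center distance |VC| = r/sin(θ/2) = 7.493924/sin(45.5148°) = 10.504056
C = V + |VC|·bis = (-21.4919,22.8947)
T_A = V + ((C−V)·d_A)·d_A = V + 7.3605·d_A = (-15.5272,27.4314)
T_B = V + ((C−V)·d_B)·d_B = V + 7.3605·d_B = (-16.8488,17.0125)
sweep = 180° − θ = 88.9704°

center=(-21.4919,22.8947) T_A=(-15.5272,27.4314) T_B=(-16.8488,17.0125) sweep=88.9704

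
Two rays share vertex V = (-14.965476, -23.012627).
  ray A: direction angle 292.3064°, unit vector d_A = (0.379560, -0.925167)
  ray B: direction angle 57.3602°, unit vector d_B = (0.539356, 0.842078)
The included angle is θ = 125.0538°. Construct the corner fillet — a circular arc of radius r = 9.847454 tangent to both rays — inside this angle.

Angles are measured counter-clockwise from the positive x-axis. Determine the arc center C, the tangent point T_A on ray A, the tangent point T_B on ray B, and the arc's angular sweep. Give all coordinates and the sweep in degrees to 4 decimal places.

bisector direction at 354.8333° = (0.995937,-0.090054)
center distance |VC| = r/sin(θ/2) = 9.847454/sin(62.5269°) = 11.099130
C = V + |VC|·bis = (-3.9114,-24.0121)
T_A = V + ((C−V)·d_A)·d_A = V + 5.1204·d_A = (-13.0220,-27.7498)
T_B = V + ((C−V)·d_B)·d_B = V + 5.1204·d_B = (-12.2038,-18.7009)
sweep = 180° − θ = 54.9462°

center=(-3.9114,-24.0121) T_A=(-13.0220,-27.7498) T_B=(-12.2038,-18.7009) sweep=54.9462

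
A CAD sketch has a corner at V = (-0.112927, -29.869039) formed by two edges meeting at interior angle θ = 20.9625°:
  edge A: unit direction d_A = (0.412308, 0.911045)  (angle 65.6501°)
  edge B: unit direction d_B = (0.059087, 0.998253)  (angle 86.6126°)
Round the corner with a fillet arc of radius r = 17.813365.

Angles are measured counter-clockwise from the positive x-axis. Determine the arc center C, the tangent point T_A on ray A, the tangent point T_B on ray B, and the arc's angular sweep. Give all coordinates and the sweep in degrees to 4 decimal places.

center=(23.3587,65.1984) T_A=(39.5874,57.8538) T_B=(5.5764,66.2509) sweep=159.0375

bisector direction at 76.1313° = (0.239697,0.970848)
center distance |VC| = r/sin(θ/2) = 17.813365/sin(10.4812°) = 97.922039
C = V + |VC|·bis = (23.3587,65.1984)
T_A = V + ((C−V)·d_A)·d_A = V + 96.2882·d_A = (39.5874,57.8538)
T_B = V + ((C−V)·d_B)·d_B = V + 96.2882·d_B = (5.5764,66.2509)
sweep = 180° − θ = 159.0375°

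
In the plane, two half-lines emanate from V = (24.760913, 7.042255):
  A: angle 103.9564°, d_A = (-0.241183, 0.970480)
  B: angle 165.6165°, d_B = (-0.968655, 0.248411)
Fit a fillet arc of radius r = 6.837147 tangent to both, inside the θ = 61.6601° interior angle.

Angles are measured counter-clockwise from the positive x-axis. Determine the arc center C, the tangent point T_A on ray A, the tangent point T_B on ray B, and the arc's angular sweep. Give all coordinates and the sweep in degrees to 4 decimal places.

bisector direction at 134.7865° = (-0.704466,0.709737)
center distance |VC| = r/sin(θ/2) = 6.837147/sin(30.8300°) = 13.340949
C = V + |VC|·bis = (15.3627,16.5108)
T_A = V + ((C−V)·d_A)·d_A = V + 11.4558·d_A = (21.9980,18.1598)
T_B = V + ((C−V)·d_B)·d_B = V + 11.4558·d_B = (13.6642,9.8880)
sweep = 180° − θ = 118.3399°

center=(15.3627,16.5108) T_A=(21.9980,18.1598) T_B=(13.6642,9.8880) sweep=118.3399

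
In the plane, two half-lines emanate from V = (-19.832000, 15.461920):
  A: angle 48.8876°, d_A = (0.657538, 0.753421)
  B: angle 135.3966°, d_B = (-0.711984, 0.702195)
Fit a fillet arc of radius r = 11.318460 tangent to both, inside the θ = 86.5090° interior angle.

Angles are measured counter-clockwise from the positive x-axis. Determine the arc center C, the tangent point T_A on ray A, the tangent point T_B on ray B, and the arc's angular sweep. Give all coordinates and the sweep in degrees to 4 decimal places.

center=(-20.4494,31.9679) T_A=(-11.9218,24.5256) T_B=(-28.3972,23.9093) sweep=93.4910

bisector direction at 92.1421° = (-0.037378,0.999301)
center distance |VC| = r/sin(θ/2) = 11.318460/sin(43.2545°) = 16.517507
C = V + |VC|·bis = (-20.4494,31.9679)
T_A = V + ((C−V)·d_A)·d_A = V + 12.0300·d_A = (-11.9218,24.5256)
T_B = V + ((C−V)·d_B)·d_B = V + 12.0300·d_B = (-28.3972,23.9093)
sweep = 180° − θ = 93.4910°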